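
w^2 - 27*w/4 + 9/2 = (w - 6)*(w - 3/4)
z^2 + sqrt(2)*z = z*(z + sqrt(2))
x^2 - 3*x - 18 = (x - 6)*(x + 3)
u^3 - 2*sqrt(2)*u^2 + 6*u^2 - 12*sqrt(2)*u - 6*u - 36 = (u + 6)*(u - 3*sqrt(2))*(u + sqrt(2))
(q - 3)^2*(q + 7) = q^3 + q^2 - 33*q + 63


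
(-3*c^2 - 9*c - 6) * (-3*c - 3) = 9*c^3 + 36*c^2 + 45*c + 18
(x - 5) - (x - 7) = 2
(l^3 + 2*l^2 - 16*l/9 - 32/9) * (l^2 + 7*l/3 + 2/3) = l^5 + 13*l^4/3 + 32*l^3/9 - 172*l^2/27 - 256*l/27 - 64/27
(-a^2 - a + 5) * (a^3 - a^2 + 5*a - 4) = -a^5 + a^3 - 6*a^2 + 29*a - 20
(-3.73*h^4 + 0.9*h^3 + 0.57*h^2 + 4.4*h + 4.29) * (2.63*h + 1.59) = -9.8099*h^5 - 3.5637*h^4 + 2.9301*h^3 + 12.4783*h^2 + 18.2787*h + 6.8211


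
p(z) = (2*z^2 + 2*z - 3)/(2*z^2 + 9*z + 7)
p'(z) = (-4*z - 9)*(2*z^2 + 2*z - 3)/(2*z^2 + 9*z + 7)^2 + (4*z + 2)/(2*z^2 + 9*z + 7) = (14*z^2 + 40*z + 41)/(4*z^4 + 36*z^3 + 109*z^2 + 126*z + 49)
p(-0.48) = -1.11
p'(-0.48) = 2.54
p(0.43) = -0.16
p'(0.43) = 0.48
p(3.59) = 0.46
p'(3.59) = 0.09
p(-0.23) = -0.67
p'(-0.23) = 1.28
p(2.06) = 0.28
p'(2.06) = 0.16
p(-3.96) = 7.51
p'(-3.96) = 13.77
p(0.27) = -0.24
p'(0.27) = 0.58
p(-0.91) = -6.79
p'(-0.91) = 74.51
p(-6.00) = 2.28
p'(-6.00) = 0.49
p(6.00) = 0.61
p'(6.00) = 0.04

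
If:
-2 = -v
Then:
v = 2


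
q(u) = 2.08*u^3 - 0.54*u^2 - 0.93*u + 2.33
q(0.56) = 2.01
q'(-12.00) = 910.59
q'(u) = 6.24*u^2 - 1.08*u - 0.93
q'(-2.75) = 49.23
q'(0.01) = -0.94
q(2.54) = 30.57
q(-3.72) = -108.76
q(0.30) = 2.06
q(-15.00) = -7125.22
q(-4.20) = -157.39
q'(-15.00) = 1419.27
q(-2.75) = -42.45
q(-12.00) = -3658.51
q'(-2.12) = 29.40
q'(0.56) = 0.42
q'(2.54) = 36.58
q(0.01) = 2.32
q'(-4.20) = 113.68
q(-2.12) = -17.94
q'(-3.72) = 89.44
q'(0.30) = -0.69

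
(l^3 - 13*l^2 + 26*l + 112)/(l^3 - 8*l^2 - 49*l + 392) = (l + 2)/(l + 7)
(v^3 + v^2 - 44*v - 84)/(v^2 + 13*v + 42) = (v^2 - 5*v - 14)/(v + 7)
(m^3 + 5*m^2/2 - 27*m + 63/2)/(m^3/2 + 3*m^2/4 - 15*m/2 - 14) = 2*(2*m^3 + 5*m^2 - 54*m + 63)/(2*m^3 + 3*m^2 - 30*m - 56)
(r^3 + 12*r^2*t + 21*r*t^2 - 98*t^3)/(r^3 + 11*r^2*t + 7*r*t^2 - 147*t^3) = (r - 2*t)/(r - 3*t)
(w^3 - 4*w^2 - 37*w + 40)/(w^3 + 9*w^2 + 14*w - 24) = (w^2 - 3*w - 40)/(w^2 + 10*w + 24)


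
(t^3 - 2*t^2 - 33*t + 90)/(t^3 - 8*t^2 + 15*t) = (t + 6)/t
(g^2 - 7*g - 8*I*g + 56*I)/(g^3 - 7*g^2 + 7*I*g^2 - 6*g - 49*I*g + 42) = (g - 8*I)/(g^2 + 7*I*g - 6)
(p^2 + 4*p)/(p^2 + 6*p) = (p + 4)/(p + 6)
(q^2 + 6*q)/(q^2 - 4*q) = (q + 6)/(q - 4)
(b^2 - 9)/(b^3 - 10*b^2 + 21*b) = (b + 3)/(b*(b - 7))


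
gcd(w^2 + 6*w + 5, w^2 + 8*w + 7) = w + 1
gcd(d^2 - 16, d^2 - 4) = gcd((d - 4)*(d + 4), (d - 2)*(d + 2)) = 1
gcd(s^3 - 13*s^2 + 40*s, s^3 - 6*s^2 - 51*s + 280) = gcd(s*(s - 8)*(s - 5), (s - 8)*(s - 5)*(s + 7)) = s^2 - 13*s + 40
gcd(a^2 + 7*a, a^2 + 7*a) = a^2 + 7*a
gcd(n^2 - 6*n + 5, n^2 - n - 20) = n - 5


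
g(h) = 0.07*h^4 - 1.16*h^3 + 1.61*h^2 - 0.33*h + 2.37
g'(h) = 0.28*h^3 - 3.48*h^2 + 3.22*h - 0.33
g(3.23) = -13.37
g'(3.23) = -16.80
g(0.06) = 2.36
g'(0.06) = -0.15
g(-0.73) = 3.94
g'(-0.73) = -4.64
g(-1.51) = 10.90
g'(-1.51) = -14.09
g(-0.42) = 2.88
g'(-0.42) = -2.32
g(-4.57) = 178.75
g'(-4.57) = -114.45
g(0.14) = 2.35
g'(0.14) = 0.05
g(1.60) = 1.67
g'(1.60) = -2.94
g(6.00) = -101.49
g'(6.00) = -45.81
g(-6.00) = 403.59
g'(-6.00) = -205.41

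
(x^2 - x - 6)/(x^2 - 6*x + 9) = (x + 2)/(x - 3)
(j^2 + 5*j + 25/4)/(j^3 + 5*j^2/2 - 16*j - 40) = (j + 5/2)/(j^2 - 16)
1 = 1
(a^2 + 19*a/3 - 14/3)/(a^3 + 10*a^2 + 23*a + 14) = (a - 2/3)/(a^2 + 3*a + 2)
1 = 1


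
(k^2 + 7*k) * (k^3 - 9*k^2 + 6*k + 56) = k^5 - 2*k^4 - 57*k^3 + 98*k^2 + 392*k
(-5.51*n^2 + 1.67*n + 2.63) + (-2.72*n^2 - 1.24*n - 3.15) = -8.23*n^2 + 0.43*n - 0.52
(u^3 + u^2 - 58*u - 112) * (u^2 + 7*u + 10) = u^5 + 8*u^4 - 41*u^3 - 508*u^2 - 1364*u - 1120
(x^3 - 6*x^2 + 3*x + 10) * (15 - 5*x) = -5*x^4 + 45*x^3 - 105*x^2 - 5*x + 150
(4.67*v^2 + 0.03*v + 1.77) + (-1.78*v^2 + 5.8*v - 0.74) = 2.89*v^2 + 5.83*v + 1.03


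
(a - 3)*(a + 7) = a^2 + 4*a - 21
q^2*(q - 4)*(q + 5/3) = q^4 - 7*q^3/3 - 20*q^2/3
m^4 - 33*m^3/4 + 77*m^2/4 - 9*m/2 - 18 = (m - 4)*(m - 3)*(m - 2)*(m + 3/4)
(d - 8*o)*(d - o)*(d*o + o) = d^3*o - 9*d^2*o^2 + d^2*o + 8*d*o^3 - 9*d*o^2 + 8*o^3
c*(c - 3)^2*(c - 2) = c^4 - 8*c^3 + 21*c^2 - 18*c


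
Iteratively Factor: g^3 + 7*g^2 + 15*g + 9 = (g + 3)*(g^2 + 4*g + 3) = (g + 3)^2*(g + 1)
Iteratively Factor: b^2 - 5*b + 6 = (b - 3)*(b - 2)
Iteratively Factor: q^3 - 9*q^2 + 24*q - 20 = (q - 2)*(q^2 - 7*q + 10) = (q - 2)^2*(q - 5)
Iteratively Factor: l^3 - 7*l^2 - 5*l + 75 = (l + 3)*(l^2 - 10*l + 25) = (l - 5)*(l + 3)*(l - 5)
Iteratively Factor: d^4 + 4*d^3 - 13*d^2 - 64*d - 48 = (d + 4)*(d^3 - 13*d - 12) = (d + 3)*(d + 4)*(d^2 - 3*d - 4) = (d + 1)*(d + 3)*(d + 4)*(d - 4)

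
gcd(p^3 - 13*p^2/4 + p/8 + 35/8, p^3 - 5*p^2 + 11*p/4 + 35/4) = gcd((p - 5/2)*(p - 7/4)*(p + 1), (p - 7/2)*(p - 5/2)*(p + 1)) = p^2 - 3*p/2 - 5/2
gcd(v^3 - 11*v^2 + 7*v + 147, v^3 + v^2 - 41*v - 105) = v^2 - 4*v - 21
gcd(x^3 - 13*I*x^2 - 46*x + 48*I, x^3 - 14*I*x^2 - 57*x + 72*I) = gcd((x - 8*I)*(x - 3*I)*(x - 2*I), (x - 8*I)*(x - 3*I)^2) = x^2 - 11*I*x - 24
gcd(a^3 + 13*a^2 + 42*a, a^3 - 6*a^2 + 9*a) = a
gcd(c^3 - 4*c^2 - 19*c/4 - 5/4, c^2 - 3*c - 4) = 1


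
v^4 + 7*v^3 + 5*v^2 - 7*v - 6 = (v - 1)*(v + 1)^2*(v + 6)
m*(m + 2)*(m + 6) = m^3 + 8*m^2 + 12*m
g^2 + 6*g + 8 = (g + 2)*(g + 4)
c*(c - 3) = c^2 - 3*c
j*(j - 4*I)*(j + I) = j^3 - 3*I*j^2 + 4*j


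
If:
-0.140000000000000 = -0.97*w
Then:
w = 0.14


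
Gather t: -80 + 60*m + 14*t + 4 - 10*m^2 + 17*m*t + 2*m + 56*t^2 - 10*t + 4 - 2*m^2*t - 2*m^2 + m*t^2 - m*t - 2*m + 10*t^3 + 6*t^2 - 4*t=-12*m^2 + 60*m + 10*t^3 + t^2*(m + 62) + t*(-2*m^2 + 16*m) - 72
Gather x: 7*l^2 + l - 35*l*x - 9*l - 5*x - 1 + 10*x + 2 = 7*l^2 - 8*l + x*(5 - 35*l) + 1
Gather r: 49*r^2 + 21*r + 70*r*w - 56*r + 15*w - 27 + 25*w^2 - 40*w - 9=49*r^2 + r*(70*w - 35) + 25*w^2 - 25*w - 36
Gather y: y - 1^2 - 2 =y - 3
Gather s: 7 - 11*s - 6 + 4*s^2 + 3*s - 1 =4*s^2 - 8*s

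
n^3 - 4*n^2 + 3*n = n*(n - 3)*(n - 1)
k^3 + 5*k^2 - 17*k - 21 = (k - 3)*(k + 1)*(k + 7)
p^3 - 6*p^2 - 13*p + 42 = (p - 7)*(p - 2)*(p + 3)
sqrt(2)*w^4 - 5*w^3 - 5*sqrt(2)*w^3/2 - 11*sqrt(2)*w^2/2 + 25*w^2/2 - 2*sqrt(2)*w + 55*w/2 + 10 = (w - 4)*(w + 1/2)*(w - 5*sqrt(2)/2)*(sqrt(2)*w + sqrt(2))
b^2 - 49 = (b - 7)*(b + 7)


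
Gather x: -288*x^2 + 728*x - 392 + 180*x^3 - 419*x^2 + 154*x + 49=180*x^3 - 707*x^2 + 882*x - 343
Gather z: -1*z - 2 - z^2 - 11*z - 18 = -z^2 - 12*z - 20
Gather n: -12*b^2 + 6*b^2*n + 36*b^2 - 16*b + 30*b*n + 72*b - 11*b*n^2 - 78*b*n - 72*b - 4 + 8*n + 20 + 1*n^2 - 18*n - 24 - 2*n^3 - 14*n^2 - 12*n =24*b^2 - 16*b - 2*n^3 + n^2*(-11*b - 13) + n*(6*b^2 - 48*b - 22) - 8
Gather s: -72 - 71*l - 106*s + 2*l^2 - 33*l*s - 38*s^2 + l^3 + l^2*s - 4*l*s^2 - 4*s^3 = l^3 + 2*l^2 - 71*l - 4*s^3 + s^2*(-4*l - 38) + s*(l^2 - 33*l - 106) - 72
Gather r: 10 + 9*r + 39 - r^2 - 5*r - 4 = -r^2 + 4*r + 45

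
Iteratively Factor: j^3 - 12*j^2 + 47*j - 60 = (j - 3)*(j^2 - 9*j + 20) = (j - 4)*(j - 3)*(j - 5)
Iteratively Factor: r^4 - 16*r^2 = (r)*(r^3 - 16*r) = r*(r + 4)*(r^2 - 4*r) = r*(r - 4)*(r + 4)*(r)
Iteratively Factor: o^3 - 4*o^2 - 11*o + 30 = (o - 5)*(o^2 + o - 6) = (o - 5)*(o + 3)*(o - 2)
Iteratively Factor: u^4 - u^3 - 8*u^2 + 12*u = (u - 2)*(u^3 + u^2 - 6*u) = (u - 2)*(u + 3)*(u^2 - 2*u) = u*(u - 2)*(u + 3)*(u - 2)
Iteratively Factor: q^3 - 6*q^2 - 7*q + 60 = (q - 4)*(q^2 - 2*q - 15) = (q - 5)*(q - 4)*(q + 3)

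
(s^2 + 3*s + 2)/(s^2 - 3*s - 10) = (s + 1)/(s - 5)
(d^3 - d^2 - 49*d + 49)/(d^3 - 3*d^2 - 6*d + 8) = (d^2 - 49)/(d^2 - 2*d - 8)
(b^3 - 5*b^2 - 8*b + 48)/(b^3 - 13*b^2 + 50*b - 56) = (b^2 - b - 12)/(b^2 - 9*b + 14)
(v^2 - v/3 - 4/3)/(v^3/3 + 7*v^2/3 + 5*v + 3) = (3*v - 4)/(v^2 + 6*v + 9)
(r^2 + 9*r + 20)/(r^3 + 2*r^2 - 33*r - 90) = (r + 4)/(r^2 - 3*r - 18)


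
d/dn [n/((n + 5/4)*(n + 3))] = 4*(15 - 4*n^2)/(16*n^4 + 136*n^3 + 409*n^2 + 510*n + 225)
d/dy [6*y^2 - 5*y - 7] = 12*y - 5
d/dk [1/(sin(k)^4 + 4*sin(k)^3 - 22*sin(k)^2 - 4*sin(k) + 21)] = 4*(-sin(k)^3 - 3*sin(k)^2 + 11*sin(k) + 1)/((sin(k) - 3)^2*(sin(k) + 7)^2*cos(k)^3)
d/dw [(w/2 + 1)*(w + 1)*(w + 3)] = 3*w^2/2 + 6*w + 11/2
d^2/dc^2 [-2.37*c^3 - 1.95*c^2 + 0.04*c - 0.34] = -14.22*c - 3.9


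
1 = 1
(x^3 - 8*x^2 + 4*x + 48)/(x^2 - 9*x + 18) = (x^2 - 2*x - 8)/(x - 3)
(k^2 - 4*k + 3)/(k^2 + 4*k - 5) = (k - 3)/(k + 5)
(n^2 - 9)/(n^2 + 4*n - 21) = (n + 3)/(n + 7)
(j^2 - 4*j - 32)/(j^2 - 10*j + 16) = (j + 4)/(j - 2)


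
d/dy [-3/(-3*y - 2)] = -9/(3*y + 2)^2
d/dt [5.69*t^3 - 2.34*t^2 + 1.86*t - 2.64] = 17.07*t^2 - 4.68*t + 1.86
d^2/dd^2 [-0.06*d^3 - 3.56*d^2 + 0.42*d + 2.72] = -0.36*d - 7.12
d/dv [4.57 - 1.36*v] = -1.36000000000000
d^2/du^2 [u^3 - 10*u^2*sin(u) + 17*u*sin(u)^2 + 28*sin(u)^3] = 10*u^2*sin(u) - 40*u*cos(u) + 34*u*cos(2*u) + 6*u - 41*sin(u) + 34*sin(2*u) + 63*sin(3*u)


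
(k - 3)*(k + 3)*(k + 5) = k^3 + 5*k^2 - 9*k - 45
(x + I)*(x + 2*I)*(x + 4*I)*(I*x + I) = I*x^4 - 7*x^3 + I*x^3 - 7*x^2 - 14*I*x^2 + 8*x - 14*I*x + 8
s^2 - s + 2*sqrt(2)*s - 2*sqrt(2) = (s - 1)*(s + 2*sqrt(2))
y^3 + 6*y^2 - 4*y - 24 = (y - 2)*(y + 2)*(y + 6)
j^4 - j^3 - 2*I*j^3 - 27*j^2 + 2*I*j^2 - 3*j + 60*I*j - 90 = (j - 6)*(j + 5)*(j - 3*I)*(j + I)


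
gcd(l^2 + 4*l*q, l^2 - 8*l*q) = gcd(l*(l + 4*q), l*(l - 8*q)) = l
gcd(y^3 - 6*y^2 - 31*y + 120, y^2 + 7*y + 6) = 1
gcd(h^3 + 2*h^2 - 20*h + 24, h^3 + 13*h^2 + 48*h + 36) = h + 6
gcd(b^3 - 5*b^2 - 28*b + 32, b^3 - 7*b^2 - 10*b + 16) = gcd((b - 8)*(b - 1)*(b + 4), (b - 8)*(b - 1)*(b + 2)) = b^2 - 9*b + 8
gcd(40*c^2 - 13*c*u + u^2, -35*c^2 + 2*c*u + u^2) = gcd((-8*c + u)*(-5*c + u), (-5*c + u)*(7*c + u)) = -5*c + u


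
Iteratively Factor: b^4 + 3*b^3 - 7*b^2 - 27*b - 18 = (b + 2)*(b^3 + b^2 - 9*b - 9) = (b + 1)*(b + 2)*(b^2 - 9) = (b - 3)*(b + 1)*(b + 2)*(b + 3)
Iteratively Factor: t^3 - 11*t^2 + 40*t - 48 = (t - 3)*(t^2 - 8*t + 16) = (t - 4)*(t - 3)*(t - 4)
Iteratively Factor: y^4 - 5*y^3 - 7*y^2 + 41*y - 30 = (y - 1)*(y^3 - 4*y^2 - 11*y + 30) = (y - 2)*(y - 1)*(y^2 - 2*y - 15) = (y - 5)*(y - 2)*(y - 1)*(y + 3)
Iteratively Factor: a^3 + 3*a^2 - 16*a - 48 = (a - 4)*(a^2 + 7*a + 12) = (a - 4)*(a + 3)*(a + 4)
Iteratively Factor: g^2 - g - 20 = (g + 4)*(g - 5)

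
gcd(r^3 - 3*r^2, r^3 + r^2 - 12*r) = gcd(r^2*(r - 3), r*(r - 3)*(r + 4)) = r^2 - 3*r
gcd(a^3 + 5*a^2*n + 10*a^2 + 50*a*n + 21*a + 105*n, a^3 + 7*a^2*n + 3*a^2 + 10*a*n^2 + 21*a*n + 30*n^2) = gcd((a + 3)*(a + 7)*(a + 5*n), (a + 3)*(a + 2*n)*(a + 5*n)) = a^2 + 5*a*n + 3*a + 15*n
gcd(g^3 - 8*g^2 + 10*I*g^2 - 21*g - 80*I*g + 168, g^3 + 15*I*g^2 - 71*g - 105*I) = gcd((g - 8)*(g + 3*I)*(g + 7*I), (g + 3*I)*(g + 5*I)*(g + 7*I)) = g^2 + 10*I*g - 21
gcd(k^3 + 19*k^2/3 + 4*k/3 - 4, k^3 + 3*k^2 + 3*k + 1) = k + 1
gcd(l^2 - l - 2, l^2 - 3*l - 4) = l + 1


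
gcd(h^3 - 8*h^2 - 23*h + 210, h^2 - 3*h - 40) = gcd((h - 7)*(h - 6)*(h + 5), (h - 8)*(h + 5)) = h + 5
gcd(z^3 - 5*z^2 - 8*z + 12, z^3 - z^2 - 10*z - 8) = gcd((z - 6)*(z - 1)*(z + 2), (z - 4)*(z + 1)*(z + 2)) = z + 2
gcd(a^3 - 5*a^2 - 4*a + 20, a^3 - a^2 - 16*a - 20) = a^2 - 3*a - 10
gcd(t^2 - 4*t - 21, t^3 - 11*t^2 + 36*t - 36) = 1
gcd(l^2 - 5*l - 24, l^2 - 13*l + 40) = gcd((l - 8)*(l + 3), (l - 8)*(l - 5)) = l - 8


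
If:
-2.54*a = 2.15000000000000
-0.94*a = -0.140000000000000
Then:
No Solution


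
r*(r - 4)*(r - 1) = r^3 - 5*r^2 + 4*r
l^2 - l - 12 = (l - 4)*(l + 3)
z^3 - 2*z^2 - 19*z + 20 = (z - 5)*(z - 1)*(z + 4)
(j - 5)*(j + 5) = j^2 - 25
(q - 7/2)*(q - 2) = q^2 - 11*q/2 + 7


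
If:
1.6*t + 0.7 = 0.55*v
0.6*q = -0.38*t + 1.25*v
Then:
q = 1.865625*v + 0.277083333333333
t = 0.34375*v - 0.4375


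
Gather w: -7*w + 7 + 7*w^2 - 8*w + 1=7*w^2 - 15*w + 8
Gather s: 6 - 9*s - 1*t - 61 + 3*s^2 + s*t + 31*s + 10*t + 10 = 3*s^2 + s*(t + 22) + 9*t - 45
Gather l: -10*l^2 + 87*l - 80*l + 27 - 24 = -10*l^2 + 7*l + 3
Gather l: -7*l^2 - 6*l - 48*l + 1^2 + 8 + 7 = -7*l^2 - 54*l + 16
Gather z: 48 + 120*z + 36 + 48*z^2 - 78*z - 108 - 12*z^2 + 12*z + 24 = 36*z^2 + 54*z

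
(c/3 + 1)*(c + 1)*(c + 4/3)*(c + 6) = c^4/3 + 34*c^3/9 + 121*c^2/9 + 18*c + 8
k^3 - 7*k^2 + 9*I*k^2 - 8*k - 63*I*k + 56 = (k - 7)*(k + I)*(k + 8*I)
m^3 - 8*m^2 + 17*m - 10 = (m - 5)*(m - 2)*(m - 1)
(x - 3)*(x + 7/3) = x^2 - 2*x/3 - 7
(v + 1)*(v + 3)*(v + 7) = v^3 + 11*v^2 + 31*v + 21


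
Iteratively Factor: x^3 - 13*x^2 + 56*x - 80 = (x - 4)*(x^2 - 9*x + 20) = (x - 5)*(x - 4)*(x - 4)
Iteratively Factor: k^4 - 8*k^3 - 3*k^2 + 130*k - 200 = (k - 5)*(k^3 - 3*k^2 - 18*k + 40) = (k - 5)^2*(k^2 + 2*k - 8) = (k - 5)^2*(k + 4)*(k - 2)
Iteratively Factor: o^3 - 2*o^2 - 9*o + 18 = (o + 3)*(o^2 - 5*o + 6) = (o - 2)*(o + 3)*(o - 3)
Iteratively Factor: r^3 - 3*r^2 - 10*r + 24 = (r - 2)*(r^2 - r - 12) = (r - 2)*(r + 3)*(r - 4)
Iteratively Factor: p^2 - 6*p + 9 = (p - 3)*(p - 3)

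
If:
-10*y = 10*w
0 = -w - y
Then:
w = -y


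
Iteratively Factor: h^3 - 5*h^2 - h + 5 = (h - 5)*(h^2 - 1) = (h - 5)*(h - 1)*(h + 1)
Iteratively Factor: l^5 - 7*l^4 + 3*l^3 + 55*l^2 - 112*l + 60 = (l - 2)*(l^4 - 5*l^3 - 7*l^2 + 41*l - 30) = (l - 2)*(l - 1)*(l^3 - 4*l^2 - 11*l + 30) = (l - 5)*(l - 2)*(l - 1)*(l^2 + l - 6) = (l - 5)*(l - 2)*(l - 1)*(l + 3)*(l - 2)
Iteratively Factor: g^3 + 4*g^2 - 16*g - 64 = (g + 4)*(g^2 - 16) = (g - 4)*(g + 4)*(g + 4)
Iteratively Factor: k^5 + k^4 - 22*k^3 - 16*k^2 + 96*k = (k - 4)*(k^4 + 5*k^3 - 2*k^2 - 24*k) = k*(k - 4)*(k^3 + 5*k^2 - 2*k - 24) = k*(k - 4)*(k + 3)*(k^2 + 2*k - 8) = k*(k - 4)*(k - 2)*(k + 3)*(k + 4)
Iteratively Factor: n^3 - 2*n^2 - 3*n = (n)*(n^2 - 2*n - 3) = n*(n + 1)*(n - 3)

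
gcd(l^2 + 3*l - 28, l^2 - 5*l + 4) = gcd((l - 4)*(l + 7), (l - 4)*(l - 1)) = l - 4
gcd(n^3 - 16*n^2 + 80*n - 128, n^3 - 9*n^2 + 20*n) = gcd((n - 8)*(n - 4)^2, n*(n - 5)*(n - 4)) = n - 4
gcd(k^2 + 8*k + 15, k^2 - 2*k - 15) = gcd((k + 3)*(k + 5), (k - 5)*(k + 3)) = k + 3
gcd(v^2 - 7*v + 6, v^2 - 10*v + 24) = v - 6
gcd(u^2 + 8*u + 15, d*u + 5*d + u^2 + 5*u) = u + 5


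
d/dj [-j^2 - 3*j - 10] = -2*j - 3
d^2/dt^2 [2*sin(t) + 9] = -2*sin(t)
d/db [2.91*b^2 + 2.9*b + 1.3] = 5.82*b + 2.9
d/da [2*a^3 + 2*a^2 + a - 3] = 6*a^2 + 4*a + 1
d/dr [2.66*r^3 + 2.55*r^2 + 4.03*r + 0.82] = 7.98*r^2 + 5.1*r + 4.03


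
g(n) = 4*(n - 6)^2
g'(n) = 8*n - 48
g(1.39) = 85.01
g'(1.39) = -36.88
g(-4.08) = 406.43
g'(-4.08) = -80.64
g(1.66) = 75.34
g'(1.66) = -34.72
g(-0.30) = 158.76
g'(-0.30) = -50.40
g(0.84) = 106.50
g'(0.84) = -41.28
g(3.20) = 31.36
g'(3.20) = -22.40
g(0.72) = 111.51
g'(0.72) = -42.24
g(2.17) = 58.68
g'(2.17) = -30.64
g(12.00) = 144.00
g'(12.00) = 48.00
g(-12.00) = 1296.00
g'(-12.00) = -144.00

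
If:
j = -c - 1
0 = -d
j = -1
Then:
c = 0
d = 0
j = -1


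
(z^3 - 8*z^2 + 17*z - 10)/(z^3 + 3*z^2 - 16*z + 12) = (z - 5)/(z + 6)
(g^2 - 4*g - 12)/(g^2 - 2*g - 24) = (g + 2)/(g + 4)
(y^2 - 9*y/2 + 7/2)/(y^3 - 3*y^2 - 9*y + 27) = (2*y^2 - 9*y + 7)/(2*(y^3 - 3*y^2 - 9*y + 27))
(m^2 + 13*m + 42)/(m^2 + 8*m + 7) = (m + 6)/(m + 1)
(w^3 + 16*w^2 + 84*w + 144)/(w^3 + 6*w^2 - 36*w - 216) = (w + 4)/(w - 6)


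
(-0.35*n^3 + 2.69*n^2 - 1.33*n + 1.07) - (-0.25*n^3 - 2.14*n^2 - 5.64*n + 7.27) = -0.1*n^3 + 4.83*n^2 + 4.31*n - 6.2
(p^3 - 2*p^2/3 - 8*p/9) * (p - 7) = p^4 - 23*p^3/3 + 34*p^2/9 + 56*p/9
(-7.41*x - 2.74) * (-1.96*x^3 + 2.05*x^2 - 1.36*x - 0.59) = 14.5236*x^4 - 9.8201*x^3 + 4.4606*x^2 + 8.0983*x + 1.6166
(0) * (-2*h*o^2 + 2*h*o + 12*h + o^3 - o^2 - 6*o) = 0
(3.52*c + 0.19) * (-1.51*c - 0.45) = -5.3152*c^2 - 1.8709*c - 0.0855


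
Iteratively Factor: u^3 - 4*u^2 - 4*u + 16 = (u + 2)*(u^2 - 6*u + 8) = (u - 4)*(u + 2)*(u - 2)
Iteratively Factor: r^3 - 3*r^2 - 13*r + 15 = (r + 3)*(r^2 - 6*r + 5) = (r - 1)*(r + 3)*(r - 5)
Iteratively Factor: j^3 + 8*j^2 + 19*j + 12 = (j + 1)*(j^2 + 7*j + 12) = (j + 1)*(j + 3)*(j + 4)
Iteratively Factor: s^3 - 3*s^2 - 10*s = (s - 5)*(s^2 + 2*s) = s*(s - 5)*(s + 2)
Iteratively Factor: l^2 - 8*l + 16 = (l - 4)*(l - 4)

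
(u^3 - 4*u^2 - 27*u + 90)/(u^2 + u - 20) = (u^2 - 9*u + 18)/(u - 4)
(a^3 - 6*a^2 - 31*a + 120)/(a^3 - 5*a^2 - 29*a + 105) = (a - 8)/(a - 7)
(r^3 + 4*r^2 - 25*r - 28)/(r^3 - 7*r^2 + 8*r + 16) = (r + 7)/(r - 4)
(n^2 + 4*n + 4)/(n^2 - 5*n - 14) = (n + 2)/(n - 7)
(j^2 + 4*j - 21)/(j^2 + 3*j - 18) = (j + 7)/(j + 6)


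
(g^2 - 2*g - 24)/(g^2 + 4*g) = (g - 6)/g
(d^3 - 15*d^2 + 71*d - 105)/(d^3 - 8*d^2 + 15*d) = (d - 7)/d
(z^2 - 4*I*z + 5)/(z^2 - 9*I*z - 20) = (z + I)/(z - 4*I)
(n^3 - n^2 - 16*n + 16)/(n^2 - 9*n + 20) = (n^2 + 3*n - 4)/(n - 5)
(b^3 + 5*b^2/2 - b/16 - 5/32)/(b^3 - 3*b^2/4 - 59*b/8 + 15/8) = (b + 1/4)/(b - 3)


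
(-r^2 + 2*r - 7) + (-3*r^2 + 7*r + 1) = -4*r^2 + 9*r - 6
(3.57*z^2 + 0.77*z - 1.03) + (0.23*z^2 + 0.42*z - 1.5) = 3.8*z^2 + 1.19*z - 2.53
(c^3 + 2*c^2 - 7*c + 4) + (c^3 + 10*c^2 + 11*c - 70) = 2*c^3 + 12*c^2 + 4*c - 66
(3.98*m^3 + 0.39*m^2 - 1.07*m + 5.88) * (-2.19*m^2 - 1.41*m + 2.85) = -8.7162*m^5 - 6.4659*m^4 + 13.1364*m^3 - 10.257*m^2 - 11.3403*m + 16.758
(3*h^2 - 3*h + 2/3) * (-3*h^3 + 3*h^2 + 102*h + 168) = -9*h^5 + 18*h^4 + 295*h^3 + 200*h^2 - 436*h + 112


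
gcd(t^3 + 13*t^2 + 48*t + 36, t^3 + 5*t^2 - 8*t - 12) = t^2 + 7*t + 6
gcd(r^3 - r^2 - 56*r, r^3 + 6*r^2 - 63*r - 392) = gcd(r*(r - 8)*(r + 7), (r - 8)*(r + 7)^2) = r^2 - r - 56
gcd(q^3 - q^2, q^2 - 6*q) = q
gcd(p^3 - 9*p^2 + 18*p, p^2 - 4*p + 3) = p - 3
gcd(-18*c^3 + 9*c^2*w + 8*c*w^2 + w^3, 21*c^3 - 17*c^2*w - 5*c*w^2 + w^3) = -3*c^2 + 2*c*w + w^2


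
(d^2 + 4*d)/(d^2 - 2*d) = (d + 4)/(d - 2)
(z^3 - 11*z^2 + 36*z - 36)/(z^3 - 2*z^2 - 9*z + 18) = (z - 6)/(z + 3)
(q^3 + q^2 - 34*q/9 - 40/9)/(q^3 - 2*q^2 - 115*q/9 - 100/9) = (q - 2)/(q - 5)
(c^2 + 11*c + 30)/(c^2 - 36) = (c + 5)/(c - 6)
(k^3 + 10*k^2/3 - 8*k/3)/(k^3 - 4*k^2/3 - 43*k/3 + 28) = k*(3*k - 2)/(3*k^2 - 16*k + 21)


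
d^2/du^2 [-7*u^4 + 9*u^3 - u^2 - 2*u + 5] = -84*u^2 + 54*u - 2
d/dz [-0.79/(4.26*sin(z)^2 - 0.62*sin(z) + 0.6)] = (6.7308*sin(z) - 0.4898)*cos(z)/(4.26*sin(z)^2 - 0.62*sin(z) + 0.6)^2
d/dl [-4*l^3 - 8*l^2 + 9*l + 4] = -12*l^2 - 16*l + 9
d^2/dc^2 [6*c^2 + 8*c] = 12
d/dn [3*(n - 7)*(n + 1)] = 6*n - 18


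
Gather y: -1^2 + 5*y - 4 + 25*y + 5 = 30*y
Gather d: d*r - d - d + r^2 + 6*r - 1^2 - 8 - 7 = d*(r - 2) + r^2 + 6*r - 16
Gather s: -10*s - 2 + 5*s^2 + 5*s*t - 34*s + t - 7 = 5*s^2 + s*(5*t - 44) + t - 9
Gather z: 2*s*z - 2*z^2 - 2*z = -2*z^2 + z*(2*s - 2)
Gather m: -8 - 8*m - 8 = -8*m - 16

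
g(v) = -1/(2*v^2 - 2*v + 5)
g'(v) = -(2 - 4*v)/(2*v^2 - 2*v + 5)^2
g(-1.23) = -0.10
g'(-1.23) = -0.06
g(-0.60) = -0.14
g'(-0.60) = -0.09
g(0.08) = -0.21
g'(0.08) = -0.07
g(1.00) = -0.20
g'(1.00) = 0.08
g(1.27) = -0.18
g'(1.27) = 0.10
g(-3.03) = -0.03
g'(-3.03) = -0.02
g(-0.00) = -0.20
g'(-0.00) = -0.08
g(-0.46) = -0.16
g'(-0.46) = -0.10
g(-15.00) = 0.00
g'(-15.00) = 0.00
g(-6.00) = -0.01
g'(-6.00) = 0.00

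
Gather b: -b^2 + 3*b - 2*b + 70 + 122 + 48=-b^2 + b + 240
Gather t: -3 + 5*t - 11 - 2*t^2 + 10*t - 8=-2*t^2 + 15*t - 22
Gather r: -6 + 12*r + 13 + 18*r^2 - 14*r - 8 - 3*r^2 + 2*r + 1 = 15*r^2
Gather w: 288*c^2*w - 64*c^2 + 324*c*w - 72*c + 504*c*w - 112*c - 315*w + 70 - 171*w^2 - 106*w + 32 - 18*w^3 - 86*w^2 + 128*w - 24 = -64*c^2 - 184*c - 18*w^3 - 257*w^2 + w*(288*c^2 + 828*c - 293) + 78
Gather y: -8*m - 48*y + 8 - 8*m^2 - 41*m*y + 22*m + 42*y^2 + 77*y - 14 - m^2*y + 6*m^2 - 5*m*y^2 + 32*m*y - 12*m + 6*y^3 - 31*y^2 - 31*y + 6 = -2*m^2 + 2*m + 6*y^3 + y^2*(11 - 5*m) + y*(-m^2 - 9*m - 2)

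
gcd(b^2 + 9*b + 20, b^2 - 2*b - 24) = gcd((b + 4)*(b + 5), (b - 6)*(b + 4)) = b + 4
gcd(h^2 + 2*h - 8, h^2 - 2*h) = h - 2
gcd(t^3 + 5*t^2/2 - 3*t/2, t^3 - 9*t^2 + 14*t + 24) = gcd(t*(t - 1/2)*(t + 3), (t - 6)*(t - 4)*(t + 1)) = 1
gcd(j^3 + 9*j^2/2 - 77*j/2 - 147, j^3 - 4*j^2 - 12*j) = j - 6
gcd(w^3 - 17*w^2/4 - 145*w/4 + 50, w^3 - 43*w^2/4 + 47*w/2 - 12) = w - 8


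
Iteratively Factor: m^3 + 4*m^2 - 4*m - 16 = (m + 4)*(m^2 - 4) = (m - 2)*(m + 4)*(m + 2)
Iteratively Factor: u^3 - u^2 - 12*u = (u)*(u^2 - u - 12) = u*(u - 4)*(u + 3)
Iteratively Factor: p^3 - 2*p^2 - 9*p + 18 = (p - 2)*(p^2 - 9) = (p - 3)*(p - 2)*(p + 3)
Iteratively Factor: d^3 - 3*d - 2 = (d + 1)*(d^2 - d - 2) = (d + 1)^2*(d - 2)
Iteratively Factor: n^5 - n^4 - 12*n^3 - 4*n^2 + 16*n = (n - 1)*(n^4 - 12*n^2 - 16*n) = (n - 1)*(n + 2)*(n^3 - 2*n^2 - 8*n) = (n - 1)*(n + 2)^2*(n^2 - 4*n) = n*(n - 1)*(n + 2)^2*(n - 4)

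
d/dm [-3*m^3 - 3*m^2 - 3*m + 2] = -9*m^2 - 6*m - 3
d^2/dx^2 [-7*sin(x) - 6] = 7*sin(x)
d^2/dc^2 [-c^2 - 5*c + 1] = -2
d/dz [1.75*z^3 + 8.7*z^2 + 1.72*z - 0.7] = 5.25*z^2 + 17.4*z + 1.72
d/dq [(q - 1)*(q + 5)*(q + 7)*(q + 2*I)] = 4*q^3 + q^2*(33 + 6*I) + q*(46 + 44*I) - 35 + 46*I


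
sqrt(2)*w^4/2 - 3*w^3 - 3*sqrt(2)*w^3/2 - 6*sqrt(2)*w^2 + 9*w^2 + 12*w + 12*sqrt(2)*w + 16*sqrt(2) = (w - 4)*(w + 1)*(w - 4*sqrt(2))*(sqrt(2)*w/2 + 1)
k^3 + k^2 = k^2*(k + 1)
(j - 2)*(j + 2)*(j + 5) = j^3 + 5*j^2 - 4*j - 20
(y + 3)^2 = y^2 + 6*y + 9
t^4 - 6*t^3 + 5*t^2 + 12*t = t*(t - 4)*(t - 3)*(t + 1)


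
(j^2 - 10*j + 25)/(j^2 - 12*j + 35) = (j - 5)/(j - 7)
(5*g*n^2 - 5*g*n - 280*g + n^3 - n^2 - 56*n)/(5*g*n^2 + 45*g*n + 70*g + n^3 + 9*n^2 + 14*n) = (n - 8)/(n + 2)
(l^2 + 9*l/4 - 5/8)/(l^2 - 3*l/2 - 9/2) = (-8*l^2 - 18*l + 5)/(4*(-2*l^2 + 3*l + 9))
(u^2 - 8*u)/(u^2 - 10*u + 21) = u*(u - 8)/(u^2 - 10*u + 21)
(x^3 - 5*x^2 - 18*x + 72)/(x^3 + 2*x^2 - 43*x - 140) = (x^2 - 9*x + 18)/(x^2 - 2*x - 35)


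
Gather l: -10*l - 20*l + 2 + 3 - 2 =3 - 30*l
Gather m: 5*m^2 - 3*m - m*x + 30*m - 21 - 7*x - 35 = 5*m^2 + m*(27 - x) - 7*x - 56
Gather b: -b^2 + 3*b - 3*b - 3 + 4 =1 - b^2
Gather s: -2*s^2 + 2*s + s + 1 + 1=-2*s^2 + 3*s + 2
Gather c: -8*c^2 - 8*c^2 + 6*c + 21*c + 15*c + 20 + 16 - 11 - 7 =-16*c^2 + 42*c + 18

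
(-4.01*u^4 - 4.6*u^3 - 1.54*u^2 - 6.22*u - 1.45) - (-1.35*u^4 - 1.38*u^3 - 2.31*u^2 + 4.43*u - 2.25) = -2.66*u^4 - 3.22*u^3 + 0.77*u^2 - 10.65*u + 0.8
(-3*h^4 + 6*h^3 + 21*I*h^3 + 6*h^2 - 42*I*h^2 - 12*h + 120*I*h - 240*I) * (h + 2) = -3*h^5 + 21*I*h^4 + 18*h^3 + 36*I*h^2 - 24*h - 480*I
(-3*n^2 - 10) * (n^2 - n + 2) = -3*n^4 + 3*n^3 - 16*n^2 + 10*n - 20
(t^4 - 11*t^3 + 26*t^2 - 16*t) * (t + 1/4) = t^5 - 43*t^4/4 + 93*t^3/4 - 19*t^2/2 - 4*t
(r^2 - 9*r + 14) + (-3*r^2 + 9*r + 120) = 134 - 2*r^2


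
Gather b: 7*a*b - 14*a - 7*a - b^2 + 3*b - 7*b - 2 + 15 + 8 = -21*a - b^2 + b*(7*a - 4) + 21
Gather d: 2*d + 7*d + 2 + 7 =9*d + 9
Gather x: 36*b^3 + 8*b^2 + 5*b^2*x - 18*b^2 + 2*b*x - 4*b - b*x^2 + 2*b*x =36*b^3 - 10*b^2 - b*x^2 - 4*b + x*(5*b^2 + 4*b)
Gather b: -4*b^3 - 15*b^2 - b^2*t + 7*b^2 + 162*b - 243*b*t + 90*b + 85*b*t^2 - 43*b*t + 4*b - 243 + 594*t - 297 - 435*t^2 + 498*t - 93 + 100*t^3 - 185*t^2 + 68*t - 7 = -4*b^3 + b^2*(-t - 8) + b*(85*t^2 - 286*t + 256) + 100*t^3 - 620*t^2 + 1160*t - 640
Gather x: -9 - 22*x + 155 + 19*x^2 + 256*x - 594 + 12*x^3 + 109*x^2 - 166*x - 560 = 12*x^3 + 128*x^2 + 68*x - 1008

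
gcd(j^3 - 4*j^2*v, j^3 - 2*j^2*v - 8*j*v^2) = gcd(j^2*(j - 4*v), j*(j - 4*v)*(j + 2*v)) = -j^2 + 4*j*v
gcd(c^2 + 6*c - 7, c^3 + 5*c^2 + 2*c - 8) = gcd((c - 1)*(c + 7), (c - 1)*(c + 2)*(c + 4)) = c - 1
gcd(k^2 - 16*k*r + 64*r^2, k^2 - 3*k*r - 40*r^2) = -k + 8*r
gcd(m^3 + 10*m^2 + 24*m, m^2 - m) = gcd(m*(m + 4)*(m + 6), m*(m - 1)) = m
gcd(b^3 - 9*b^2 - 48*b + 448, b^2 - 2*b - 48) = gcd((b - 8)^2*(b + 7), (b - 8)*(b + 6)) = b - 8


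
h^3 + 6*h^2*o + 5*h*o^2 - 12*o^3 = (h - o)*(h + 3*o)*(h + 4*o)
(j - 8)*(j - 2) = j^2 - 10*j + 16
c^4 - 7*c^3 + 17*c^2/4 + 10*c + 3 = (c - 6)*(c - 2)*(c + 1/2)^2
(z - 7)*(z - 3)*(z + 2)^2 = z^4 - 6*z^3 - 15*z^2 + 44*z + 84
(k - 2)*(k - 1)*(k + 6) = k^3 + 3*k^2 - 16*k + 12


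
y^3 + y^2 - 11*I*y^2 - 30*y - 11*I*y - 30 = (y + 1)*(y - 6*I)*(y - 5*I)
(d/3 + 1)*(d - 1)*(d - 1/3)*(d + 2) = d^4/3 + 11*d^3/9 - d^2/9 - 19*d/9 + 2/3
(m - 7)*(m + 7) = m^2 - 49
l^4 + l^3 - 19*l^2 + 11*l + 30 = (l - 3)*(l - 2)*(l + 1)*(l + 5)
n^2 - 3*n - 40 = (n - 8)*(n + 5)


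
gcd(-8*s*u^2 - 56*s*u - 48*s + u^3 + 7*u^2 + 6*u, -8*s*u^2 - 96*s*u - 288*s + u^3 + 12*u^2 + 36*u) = 8*s*u + 48*s - u^2 - 6*u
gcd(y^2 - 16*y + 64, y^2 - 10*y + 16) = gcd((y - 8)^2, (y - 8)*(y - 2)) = y - 8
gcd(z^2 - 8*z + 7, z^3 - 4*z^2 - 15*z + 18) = z - 1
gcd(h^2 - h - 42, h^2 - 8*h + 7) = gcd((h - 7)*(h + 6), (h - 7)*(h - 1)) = h - 7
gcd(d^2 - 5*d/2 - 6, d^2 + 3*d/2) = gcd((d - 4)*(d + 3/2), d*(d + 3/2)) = d + 3/2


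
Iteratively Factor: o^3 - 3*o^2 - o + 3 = (o - 1)*(o^2 - 2*o - 3) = (o - 3)*(o - 1)*(o + 1)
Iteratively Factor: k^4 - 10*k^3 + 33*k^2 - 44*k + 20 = (k - 2)*(k^3 - 8*k^2 + 17*k - 10) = (k - 2)^2*(k^2 - 6*k + 5) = (k - 2)^2*(k - 1)*(k - 5)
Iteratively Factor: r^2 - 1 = (r - 1)*(r + 1)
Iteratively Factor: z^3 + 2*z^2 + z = (z)*(z^2 + 2*z + 1) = z*(z + 1)*(z + 1)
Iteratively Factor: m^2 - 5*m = (m - 5)*(m)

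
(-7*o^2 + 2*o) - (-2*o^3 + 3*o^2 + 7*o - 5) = 2*o^3 - 10*o^2 - 5*o + 5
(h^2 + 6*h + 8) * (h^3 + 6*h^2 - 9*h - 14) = h^5 + 12*h^4 + 35*h^3 - 20*h^2 - 156*h - 112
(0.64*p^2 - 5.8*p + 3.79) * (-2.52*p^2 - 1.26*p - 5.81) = -1.6128*p^4 + 13.8096*p^3 - 5.9612*p^2 + 28.9226*p - 22.0199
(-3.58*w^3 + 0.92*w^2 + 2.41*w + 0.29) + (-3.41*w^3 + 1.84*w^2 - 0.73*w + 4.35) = -6.99*w^3 + 2.76*w^2 + 1.68*w + 4.64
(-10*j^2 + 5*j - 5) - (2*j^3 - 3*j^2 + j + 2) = -2*j^3 - 7*j^2 + 4*j - 7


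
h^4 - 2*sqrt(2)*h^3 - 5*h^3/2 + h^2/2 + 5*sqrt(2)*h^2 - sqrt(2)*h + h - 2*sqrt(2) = (h - 2)*(h - 1)*(h + 1/2)*(h - 2*sqrt(2))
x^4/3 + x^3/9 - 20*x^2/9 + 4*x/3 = x*(x/3 + 1)*(x - 2)*(x - 2/3)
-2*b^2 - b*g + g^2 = (-2*b + g)*(b + g)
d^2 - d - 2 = (d - 2)*(d + 1)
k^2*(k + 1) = k^3 + k^2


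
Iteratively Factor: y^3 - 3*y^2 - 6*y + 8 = (y + 2)*(y^2 - 5*y + 4) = (y - 4)*(y + 2)*(y - 1)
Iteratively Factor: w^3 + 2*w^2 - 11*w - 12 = (w + 4)*(w^2 - 2*w - 3) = (w - 3)*(w + 4)*(w + 1)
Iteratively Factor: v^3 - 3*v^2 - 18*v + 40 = (v - 5)*(v^2 + 2*v - 8) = (v - 5)*(v + 4)*(v - 2)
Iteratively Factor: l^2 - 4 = (l + 2)*(l - 2)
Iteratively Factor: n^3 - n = (n)*(n^2 - 1) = n*(n - 1)*(n + 1)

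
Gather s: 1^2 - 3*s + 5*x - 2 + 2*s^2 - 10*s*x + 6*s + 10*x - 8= 2*s^2 + s*(3 - 10*x) + 15*x - 9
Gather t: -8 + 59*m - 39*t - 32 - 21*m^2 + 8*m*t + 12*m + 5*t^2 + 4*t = -21*m^2 + 71*m + 5*t^2 + t*(8*m - 35) - 40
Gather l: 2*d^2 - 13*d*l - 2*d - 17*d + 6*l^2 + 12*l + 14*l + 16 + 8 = 2*d^2 - 19*d + 6*l^2 + l*(26 - 13*d) + 24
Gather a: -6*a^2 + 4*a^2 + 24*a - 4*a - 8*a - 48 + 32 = -2*a^2 + 12*a - 16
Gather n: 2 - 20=-18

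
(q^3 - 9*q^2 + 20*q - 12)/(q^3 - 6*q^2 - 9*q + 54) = (q^2 - 3*q + 2)/(q^2 - 9)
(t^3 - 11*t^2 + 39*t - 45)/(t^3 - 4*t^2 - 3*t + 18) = (t - 5)/(t + 2)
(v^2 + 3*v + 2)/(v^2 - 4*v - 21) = (v^2 + 3*v + 2)/(v^2 - 4*v - 21)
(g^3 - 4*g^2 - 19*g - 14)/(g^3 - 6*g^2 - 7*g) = (g + 2)/g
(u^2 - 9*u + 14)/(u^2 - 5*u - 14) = (u - 2)/(u + 2)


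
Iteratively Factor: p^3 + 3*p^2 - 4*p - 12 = (p + 2)*(p^2 + p - 6) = (p - 2)*(p + 2)*(p + 3)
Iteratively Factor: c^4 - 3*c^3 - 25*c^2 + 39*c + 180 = (c + 3)*(c^3 - 6*c^2 - 7*c + 60) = (c - 5)*(c + 3)*(c^2 - c - 12) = (c - 5)*(c - 4)*(c + 3)*(c + 3)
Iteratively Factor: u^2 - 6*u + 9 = (u - 3)*(u - 3)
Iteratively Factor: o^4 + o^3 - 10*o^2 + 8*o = (o)*(o^3 + o^2 - 10*o + 8) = o*(o - 1)*(o^2 + 2*o - 8) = o*(o - 1)*(o + 4)*(o - 2)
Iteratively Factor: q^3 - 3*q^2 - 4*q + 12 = (q - 3)*(q^2 - 4) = (q - 3)*(q - 2)*(q + 2)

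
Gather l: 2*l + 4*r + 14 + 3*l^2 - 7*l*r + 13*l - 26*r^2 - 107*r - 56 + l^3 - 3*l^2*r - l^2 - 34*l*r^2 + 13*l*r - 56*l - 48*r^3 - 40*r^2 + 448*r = l^3 + l^2*(2 - 3*r) + l*(-34*r^2 + 6*r - 41) - 48*r^3 - 66*r^2 + 345*r - 42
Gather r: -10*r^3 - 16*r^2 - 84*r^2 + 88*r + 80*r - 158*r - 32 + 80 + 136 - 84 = -10*r^3 - 100*r^2 + 10*r + 100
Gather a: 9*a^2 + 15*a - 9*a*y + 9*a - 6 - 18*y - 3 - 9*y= 9*a^2 + a*(24 - 9*y) - 27*y - 9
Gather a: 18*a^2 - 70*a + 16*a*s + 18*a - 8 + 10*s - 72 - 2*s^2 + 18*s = 18*a^2 + a*(16*s - 52) - 2*s^2 + 28*s - 80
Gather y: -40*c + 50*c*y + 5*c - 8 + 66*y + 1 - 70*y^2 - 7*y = -35*c - 70*y^2 + y*(50*c + 59) - 7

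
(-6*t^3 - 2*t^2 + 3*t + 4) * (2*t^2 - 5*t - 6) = -12*t^5 + 26*t^4 + 52*t^3 + 5*t^2 - 38*t - 24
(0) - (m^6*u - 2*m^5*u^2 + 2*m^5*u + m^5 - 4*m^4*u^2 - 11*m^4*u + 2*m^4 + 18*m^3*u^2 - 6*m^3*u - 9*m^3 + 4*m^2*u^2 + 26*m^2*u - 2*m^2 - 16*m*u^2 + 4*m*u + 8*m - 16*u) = -m^6*u + 2*m^5*u^2 - 2*m^5*u - m^5 + 4*m^4*u^2 + 11*m^4*u - 2*m^4 - 18*m^3*u^2 + 6*m^3*u + 9*m^3 - 4*m^2*u^2 - 26*m^2*u + 2*m^2 + 16*m*u^2 - 4*m*u - 8*m + 16*u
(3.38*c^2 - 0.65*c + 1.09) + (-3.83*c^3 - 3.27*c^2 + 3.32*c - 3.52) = -3.83*c^3 + 0.11*c^2 + 2.67*c - 2.43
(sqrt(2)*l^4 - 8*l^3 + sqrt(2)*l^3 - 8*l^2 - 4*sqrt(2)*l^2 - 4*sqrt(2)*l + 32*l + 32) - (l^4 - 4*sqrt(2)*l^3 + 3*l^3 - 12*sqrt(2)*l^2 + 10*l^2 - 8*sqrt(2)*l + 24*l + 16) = -l^4 + sqrt(2)*l^4 - 11*l^3 + 5*sqrt(2)*l^3 - 18*l^2 + 8*sqrt(2)*l^2 + 4*sqrt(2)*l + 8*l + 16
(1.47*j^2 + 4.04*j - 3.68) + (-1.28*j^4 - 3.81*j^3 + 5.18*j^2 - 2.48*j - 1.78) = -1.28*j^4 - 3.81*j^3 + 6.65*j^2 + 1.56*j - 5.46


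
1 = 1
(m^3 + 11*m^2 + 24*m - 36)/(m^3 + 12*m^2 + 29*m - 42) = (m + 6)/(m + 7)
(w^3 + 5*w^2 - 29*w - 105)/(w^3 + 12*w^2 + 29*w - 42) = (w^2 - 2*w - 15)/(w^2 + 5*w - 6)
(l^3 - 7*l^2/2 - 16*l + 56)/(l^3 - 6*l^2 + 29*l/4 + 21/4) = 2*(l^2 - 16)/(2*l^2 - 5*l - 3)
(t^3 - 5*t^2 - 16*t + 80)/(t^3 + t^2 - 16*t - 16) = (t - 5)/(t + 1)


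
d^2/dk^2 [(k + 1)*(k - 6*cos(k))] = 2*(3*k + 3)*cos(k) + 12*sin(k) + 2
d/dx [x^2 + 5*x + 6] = 2*x + 5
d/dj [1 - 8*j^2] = -16*j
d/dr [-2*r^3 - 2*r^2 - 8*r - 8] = -6*r^2 - 4*r - 8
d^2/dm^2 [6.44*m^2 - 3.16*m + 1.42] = 12.8800000000000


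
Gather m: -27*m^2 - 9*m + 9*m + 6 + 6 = 12 - 27*m^2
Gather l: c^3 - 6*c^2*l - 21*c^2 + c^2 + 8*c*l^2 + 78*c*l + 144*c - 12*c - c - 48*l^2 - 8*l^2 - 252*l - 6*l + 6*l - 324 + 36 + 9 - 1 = c^3 - 20*c^2 + 131*c + l^2*(8*c - 56) + l*(-6*c^2 + 78*c - 252) - 280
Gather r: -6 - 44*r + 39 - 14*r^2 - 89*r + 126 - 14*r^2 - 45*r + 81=-28*r^2 - 178*r + 240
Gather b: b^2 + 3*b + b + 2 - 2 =b^2 + 4*b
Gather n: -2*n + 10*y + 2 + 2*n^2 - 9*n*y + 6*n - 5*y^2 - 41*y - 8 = 2*n^2 + n*(4 - 9*y) - 5*y^2 - 31*y - 6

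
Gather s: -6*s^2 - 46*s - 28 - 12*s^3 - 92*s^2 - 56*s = -12*s^3 - 98*s^2 - 102*s - 28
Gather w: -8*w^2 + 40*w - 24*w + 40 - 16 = -8*w^2 + 16*w + 24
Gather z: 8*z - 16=8*z - 16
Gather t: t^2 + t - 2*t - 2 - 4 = t^2 - t - 6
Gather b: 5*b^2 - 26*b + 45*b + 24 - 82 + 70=5*b^2 + 19*b + 12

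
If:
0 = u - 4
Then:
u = 4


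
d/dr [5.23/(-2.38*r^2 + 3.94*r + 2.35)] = (24.8948*r - 20.6062)/(-2.38*r^2 + 3.94*r + 2.35)^2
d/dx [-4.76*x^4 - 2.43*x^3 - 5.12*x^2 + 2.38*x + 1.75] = -19.04*x^3 - 7.29*x^2 - 10.24*x + 2.38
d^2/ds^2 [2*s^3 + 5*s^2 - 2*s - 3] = 12*s + 10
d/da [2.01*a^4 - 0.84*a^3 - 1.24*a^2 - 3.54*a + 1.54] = 8.04*a^3 - 2.52*a^2 - 2.48*a - 3.54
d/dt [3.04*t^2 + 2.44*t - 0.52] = 6.08*t + 2.44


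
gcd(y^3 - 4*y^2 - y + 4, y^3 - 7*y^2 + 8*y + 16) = y^2 - 3*y - 4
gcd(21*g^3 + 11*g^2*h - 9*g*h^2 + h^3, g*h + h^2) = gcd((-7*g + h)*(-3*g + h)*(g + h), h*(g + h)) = g + h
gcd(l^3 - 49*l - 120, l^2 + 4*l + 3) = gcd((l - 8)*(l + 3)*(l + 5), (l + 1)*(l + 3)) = l + 3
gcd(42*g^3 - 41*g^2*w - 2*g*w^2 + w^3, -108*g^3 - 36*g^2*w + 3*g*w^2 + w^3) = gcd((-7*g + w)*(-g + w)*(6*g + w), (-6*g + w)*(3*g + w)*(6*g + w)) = 6*g + w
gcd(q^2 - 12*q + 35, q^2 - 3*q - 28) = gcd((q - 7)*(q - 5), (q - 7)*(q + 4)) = q - 7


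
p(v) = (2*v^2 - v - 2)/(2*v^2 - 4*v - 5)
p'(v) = (4 - 4*v)*(2*v^2 - v - 2)/(2*v^2 - 4*v - 5)^2 + (4*v - 1)/(2*v^2 - 4*v - 5) = 3*(-2*v^2 - 4*v - 1)/(4*v^4 - 16*v^3 - 4*v^2 + 40*v + 25)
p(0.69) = 0.26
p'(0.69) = -0.31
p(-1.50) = 0.73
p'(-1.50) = 0.05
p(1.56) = -0.21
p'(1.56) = -0.89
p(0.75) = 0.24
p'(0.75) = -0.33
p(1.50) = -0.15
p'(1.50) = -0.82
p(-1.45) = 0.73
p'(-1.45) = 0.07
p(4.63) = 1.87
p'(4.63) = -0.50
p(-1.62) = 0.72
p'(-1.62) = 0.02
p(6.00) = 1.49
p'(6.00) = -0.16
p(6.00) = 1.49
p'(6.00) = -0.16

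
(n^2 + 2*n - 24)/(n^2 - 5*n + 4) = (n + 6)/(n - 1)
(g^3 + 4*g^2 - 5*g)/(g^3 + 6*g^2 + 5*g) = (g - 1)/(g + 1)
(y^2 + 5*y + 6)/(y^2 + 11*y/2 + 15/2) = 2*(y + 2)/(2*y + 5)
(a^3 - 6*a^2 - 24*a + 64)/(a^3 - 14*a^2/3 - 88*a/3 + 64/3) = 3*(a - 2)/(3*a - 2)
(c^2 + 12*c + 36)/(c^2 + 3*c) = (c^2 + 12*c + 36)/(c*(c + 3))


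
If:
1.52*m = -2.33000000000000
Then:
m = -1.53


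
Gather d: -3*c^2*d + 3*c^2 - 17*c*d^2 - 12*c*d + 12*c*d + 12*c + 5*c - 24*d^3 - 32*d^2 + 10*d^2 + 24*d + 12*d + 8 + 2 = 3*c^2 + 17*c - 24*d^3 + d^2*(-17*c - 22) + d*(36 - 3*c^2) + 10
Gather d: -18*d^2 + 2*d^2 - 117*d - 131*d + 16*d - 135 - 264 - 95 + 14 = -16*d^2 - 232*d - 480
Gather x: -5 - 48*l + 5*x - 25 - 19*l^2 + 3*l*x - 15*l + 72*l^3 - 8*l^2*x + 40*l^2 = 72*l^3 + 21*l^2 - 63*l + x*(-8*l^2 + 3*l + 5) - 30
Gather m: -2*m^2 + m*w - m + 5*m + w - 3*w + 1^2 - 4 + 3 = -2*m^2 + m*(w + 4) - 2*w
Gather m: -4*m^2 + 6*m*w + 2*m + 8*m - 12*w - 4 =-4*m^2 + m*(6*w + 10) - 12*w - 4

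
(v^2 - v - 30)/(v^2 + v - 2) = (v^2 - v - 30)/(v^2 + v - 2)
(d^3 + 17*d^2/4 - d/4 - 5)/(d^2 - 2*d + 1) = (d^2 + 21*d/4 + 5)/(d - 1)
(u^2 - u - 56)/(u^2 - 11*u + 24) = (u + 7)/(u - 3)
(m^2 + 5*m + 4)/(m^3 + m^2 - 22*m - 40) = (m + 1)/(m^2 - 3*m - 10)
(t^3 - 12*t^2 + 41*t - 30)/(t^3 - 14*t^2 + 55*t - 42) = (t - 5)/(t - 7)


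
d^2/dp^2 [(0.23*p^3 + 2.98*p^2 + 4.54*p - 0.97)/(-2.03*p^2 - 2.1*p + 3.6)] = (1.77635683940025e-15*p^5 - 17.400572*p^3 - 96.250602*p^2 - 192.14406*p - 123.15348)/(8.365427*p^6 + 25.96167*p^5 - 17.64882*p^4 - 82.8198*p^3 + 31.2984*p^2 + 81.648*p - 46.656)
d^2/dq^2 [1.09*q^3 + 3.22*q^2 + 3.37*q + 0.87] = 6.54*q + 6.44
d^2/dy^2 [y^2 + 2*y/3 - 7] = 2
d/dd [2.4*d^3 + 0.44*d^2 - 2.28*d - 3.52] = 7.2*d^2 + 0.88*d - 2.28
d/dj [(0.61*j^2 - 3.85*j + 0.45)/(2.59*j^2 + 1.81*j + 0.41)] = (11.0756*j^2 - 1.8308*j - 2.393)/(6.7081*j^4 + 9.3758*j^3 + 5.3999*j^2 + 1.4842*j + 0.1681)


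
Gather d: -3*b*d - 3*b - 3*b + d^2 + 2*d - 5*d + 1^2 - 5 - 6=-6*b + d^2 + d*(-3*b - 3) - 10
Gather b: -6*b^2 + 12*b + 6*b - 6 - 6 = -6*b^2 + 18*b - 12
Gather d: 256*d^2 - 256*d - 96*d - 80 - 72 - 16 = 256*d^2 - 352*d - 168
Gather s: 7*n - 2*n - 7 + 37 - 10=5*n + 20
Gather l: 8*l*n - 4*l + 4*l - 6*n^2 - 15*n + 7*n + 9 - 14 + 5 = 8*l*n - 6*n^2 - 8*n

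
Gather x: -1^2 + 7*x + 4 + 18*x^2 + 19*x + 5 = 18*x^2 + 26*x + 8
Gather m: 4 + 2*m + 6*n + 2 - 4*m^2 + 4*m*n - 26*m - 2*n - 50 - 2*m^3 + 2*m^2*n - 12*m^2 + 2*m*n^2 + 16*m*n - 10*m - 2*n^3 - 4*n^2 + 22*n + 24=-2*m^3 + m^2*(2*n - 16) + m*(2*n^2 + 20*n - 34) - 2*n^3 - 4*n^2 + 26*n - 20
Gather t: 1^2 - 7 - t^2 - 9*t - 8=-t^2 - 9*t - 14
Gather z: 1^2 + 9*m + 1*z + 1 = 9*m + z + 2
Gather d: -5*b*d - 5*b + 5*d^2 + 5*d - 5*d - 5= -5*b*d - 5*b + 5*d^2 - 5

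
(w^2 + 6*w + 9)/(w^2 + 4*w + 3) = (w + 3)/(w + 1)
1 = 1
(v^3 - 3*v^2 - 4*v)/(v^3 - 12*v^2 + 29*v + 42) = v*(v - 4)/(v^2 - 13*v + 42)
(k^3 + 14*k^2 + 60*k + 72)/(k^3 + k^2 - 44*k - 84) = (k + 6)/(k - 7)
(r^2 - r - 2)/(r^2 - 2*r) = (r + 1)/r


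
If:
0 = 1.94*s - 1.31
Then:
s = 0.68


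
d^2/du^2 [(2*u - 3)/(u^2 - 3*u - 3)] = 2*(3 - 2*u)*(-3*u^2 + 9*u + (2*u - 3)^2 + 9)/(-u^2 + 3*u + 3)^3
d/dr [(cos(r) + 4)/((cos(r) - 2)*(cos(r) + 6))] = (cos(r)^2 + 8*cos(r) + 28)*sin(r)/((cos(r) - 2)^2*(cos(r) + 6)^2)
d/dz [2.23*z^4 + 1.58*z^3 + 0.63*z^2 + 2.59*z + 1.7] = 8.92*z^3 + 4.74*z^2 + 1.26*z + 2.59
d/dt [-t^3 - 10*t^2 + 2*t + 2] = -3*t^2 - 20*t + 2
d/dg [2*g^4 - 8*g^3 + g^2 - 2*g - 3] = 8*g^3 - 24*g^2 + 2*g - 2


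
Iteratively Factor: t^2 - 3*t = (t - 3)*(t)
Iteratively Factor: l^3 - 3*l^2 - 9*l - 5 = (l + 1)*(l^2 - 4*l - 5) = (l + 1)^2*(l - 5)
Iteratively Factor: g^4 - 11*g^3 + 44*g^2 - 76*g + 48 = (g - 2)*(g^3 - 9*g^2 + 26*g - 24) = (g - 3)*(g - 2)*(g^2 - 6*g + 8) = (g - 3)*(g - 2)^2*(g - 4)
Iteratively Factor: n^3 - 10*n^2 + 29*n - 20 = (n - 5)*(n^2 - 5*n + 4) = (n - 5)*(n - 4)*(n - 1)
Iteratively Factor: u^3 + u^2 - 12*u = (u - 3)*(u^2 + 4*u) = (u - 3)*(u + 4)*(u)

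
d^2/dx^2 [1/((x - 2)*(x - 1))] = 2*((x - 2)^2 + (x - 2)*(x - 1) + (x - 1)^2)/((x - 2)^3*(x - 1)^3)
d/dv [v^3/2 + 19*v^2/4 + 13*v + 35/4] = 3*v^2/2 + 19*v/2 + 13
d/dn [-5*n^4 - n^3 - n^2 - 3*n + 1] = -20*n^3 - 3*n^2 - 2*n - 3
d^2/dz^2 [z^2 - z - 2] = 2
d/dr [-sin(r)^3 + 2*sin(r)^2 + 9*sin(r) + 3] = (-3*sin(r)^2 + 4*sin(r) + 9)*cos(r)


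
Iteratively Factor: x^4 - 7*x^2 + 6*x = (x - 2)*(x^3 + 2*x^2 - 3*x) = (x - 2)*(x + 3)*(x^2 - x) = (x - 2)*(x - 1)*(x + 3)*(x)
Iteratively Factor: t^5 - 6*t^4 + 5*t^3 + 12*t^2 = (t - 4)*(t^4 - 2*t^3 - 3*t^2) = (t - 4)*(t - 3)*(t^3 + t^2) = (t - 4)*(t - 3)*(t + 1)*(t^2) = t*(t - 4)*(t - 3)*(t + 1)*(t)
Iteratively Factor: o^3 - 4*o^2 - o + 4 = (o - 4)*(o^2 - 1) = (o - 4)*(o + 1)*(o - 1)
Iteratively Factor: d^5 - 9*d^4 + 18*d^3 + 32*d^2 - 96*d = (d - 4)*(d^4 - 5*d^3 - 2*d^2 + 24*d) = d*(d - 4)*(d^3 - 5*d^2 - 2*d + 24) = d*(d - 4)*(d + 2)*(d^2 - 7*d + 12) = d*(d - 4)^2*(d + 2)*(d - 3)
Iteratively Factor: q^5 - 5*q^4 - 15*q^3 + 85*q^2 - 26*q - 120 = (q + 4)*(q^4 - 9*q^3 + 21*q^2 + q - 30) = (q + 1)*(q + 4)*(q^3 - 10*q^2 + 31*q - 30) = (q - 5)*(q + 1)*(q + 4)*(q^2 - 5*q + 6) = (q - 5)*(q - 3)*(q + 1)*(q + 4)*(q - 2)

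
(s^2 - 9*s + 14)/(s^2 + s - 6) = (s - 7)/(s + 3)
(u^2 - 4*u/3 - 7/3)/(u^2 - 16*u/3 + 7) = (u + 1)/(u - 3)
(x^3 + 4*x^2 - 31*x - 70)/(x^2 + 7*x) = x - 3 - 10/x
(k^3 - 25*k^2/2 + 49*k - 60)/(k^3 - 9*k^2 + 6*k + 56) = (k^2 - 17*k/2 + 15)/(k^2 - 5*k - 14)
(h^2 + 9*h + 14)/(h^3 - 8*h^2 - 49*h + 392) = (h + 2)/(h^2 - 15*h + 56)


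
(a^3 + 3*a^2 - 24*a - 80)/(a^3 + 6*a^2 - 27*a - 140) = (a + 4)/(a + 7)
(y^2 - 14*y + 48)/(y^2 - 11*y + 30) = (y - 8)/(y - 5)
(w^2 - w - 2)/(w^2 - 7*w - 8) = (w - 2)/(w - 8)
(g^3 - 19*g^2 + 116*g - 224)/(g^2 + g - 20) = (g^2 - 15*g + 56)/(g + 5)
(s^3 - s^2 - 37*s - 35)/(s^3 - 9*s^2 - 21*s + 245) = (s + 1)/(s - 7)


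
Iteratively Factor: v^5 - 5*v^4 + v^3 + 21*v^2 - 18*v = (v)*(v^4 - 5*v^3 + v^2 + 21*v - 18) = v*(v - 3)*(v^3 - 2*v^2 - 5*v + 6) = v*(v - 3)*(v + 2)*(v^2 - 4*v + 3) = v*(v - 3)^2*(v + 2)*(v - 1)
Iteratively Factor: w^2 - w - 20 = (w - 5)*(w + 4)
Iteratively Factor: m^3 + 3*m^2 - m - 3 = (m - 1)*(m^2 + 4*m + 3) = (m - 1)*(m + 1)*(m + 3)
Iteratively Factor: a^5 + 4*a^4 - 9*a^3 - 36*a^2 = (a)*(a^4 + 4*a^3 - 9*a^2 - 36*a) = a*(a - 3)*(a^3 + 7*a^2 + 12*a) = a*(a - 3)*(a + 4)*(a^2 + 3*a) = a*(a - 3)*(a + 3)*(a + 4)*(a)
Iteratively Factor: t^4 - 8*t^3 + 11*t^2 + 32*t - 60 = (t - 2)*(t^3 - 6*t^2 - t + 30) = (t - 5)*(t - 2)*(t^2 - t - 6) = (t - 5)*(t - 3)*(t - 2)*(t + 2)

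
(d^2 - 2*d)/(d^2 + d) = (d - 2)/(d + 1)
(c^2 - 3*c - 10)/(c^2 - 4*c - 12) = (c - 5)/(c - 6)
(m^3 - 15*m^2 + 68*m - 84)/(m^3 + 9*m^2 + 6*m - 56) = (m^2 - 13*m + 42)/(m^2 + 11*m + 28)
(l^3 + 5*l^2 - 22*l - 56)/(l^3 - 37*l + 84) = (l + 2)/(l - 3)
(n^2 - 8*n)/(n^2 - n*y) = (n - 8)/(n - y)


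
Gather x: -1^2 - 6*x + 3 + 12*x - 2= 6*x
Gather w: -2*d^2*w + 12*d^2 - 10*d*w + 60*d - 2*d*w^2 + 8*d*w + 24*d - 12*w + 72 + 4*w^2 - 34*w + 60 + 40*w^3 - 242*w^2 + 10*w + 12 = 12*d^2 + 84*d + 40*w^3 + w^2*(-2*d - 238) + w*(-2*d^2 - 2*d - 36) + 144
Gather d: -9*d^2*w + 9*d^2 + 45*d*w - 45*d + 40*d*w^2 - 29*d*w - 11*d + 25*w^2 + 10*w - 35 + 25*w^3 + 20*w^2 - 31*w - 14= d^2*(9 - 9*w) + d*(40*w^2 + 16*w - 56) + 25*w^3 + 45*w^2 - 21*w - 49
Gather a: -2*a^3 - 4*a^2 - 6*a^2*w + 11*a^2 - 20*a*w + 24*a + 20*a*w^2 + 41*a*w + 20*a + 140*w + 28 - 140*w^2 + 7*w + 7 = -2*a^3 + a^2*(7 - 6*w) + a*(20*w^2 + 21*w + 44) - 140*w^2 + 147*w + 35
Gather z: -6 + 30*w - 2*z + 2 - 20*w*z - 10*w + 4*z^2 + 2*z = -20*w*z + 20*w + 4*z^2 - 4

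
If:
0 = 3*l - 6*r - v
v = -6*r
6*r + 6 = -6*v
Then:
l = 0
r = 1/5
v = -6/5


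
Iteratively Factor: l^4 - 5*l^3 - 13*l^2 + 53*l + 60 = (l + 1)*(l^3 - 6*l^2 - 7*l + 60) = (l + 1)*(l + 3)*(l^2 - 9*l + 20) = (l - 5)*(l + 1)*(l + 3)*(l - 4)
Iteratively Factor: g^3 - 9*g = (g - 3)*(g^2 + 3*g) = (g - 3)*(g + 3)*(g)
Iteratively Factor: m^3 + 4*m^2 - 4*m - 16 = (m + 4)*(m^2 - 4) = (m - 2)*(m + 4)*(m + 2)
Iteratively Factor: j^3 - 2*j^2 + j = (j - 1)*(j^2 - j) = j*(j - 1)*(j - 1)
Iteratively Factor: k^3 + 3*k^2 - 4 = (k + 2)*(k^2 + k - 2) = (k + 2)^2*(k - 1)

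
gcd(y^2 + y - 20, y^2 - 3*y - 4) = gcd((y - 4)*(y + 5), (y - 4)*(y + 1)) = y - 4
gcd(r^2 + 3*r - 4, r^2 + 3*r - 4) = r^2 + 3*r - 4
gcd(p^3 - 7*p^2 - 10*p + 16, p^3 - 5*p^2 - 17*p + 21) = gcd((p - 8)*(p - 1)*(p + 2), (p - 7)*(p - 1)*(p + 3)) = p - 1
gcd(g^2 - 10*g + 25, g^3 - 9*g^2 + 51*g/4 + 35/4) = 1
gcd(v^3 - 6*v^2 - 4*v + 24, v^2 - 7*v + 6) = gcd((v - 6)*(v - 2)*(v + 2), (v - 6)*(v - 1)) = v - 6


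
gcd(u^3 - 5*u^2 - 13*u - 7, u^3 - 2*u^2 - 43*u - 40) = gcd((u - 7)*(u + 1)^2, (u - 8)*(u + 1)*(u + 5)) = u + 1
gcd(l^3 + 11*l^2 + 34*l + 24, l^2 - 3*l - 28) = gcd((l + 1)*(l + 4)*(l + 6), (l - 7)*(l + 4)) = l + 4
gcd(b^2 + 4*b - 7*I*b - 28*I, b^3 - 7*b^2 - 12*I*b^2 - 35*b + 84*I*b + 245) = b - 7*I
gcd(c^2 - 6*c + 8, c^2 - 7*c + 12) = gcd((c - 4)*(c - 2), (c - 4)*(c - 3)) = c - 4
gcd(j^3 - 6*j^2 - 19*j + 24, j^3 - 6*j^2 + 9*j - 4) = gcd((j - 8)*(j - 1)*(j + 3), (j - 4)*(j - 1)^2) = j - 1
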